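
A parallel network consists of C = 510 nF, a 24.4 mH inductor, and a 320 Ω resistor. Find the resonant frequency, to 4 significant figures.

1.427 kHz

ω₀ = 1/√(LC) = 1/√(0.0244 × 5.1e-07) = 8964 rad/s
f₀ = ω₀/(2π) = 1.427 kHz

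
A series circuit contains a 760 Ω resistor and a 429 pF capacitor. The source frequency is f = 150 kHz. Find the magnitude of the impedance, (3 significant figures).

2590 Ω

ω = 2πf = 942500 rad/s
X_C = 1/(ωC) = 2470 Ω
Z = 760 − j2470 Ω
|Z| = √(760² + 2470²) = 2590 Ω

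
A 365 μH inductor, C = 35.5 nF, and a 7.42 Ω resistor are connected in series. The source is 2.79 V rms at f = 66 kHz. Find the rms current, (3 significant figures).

ω = 2πf = 414700 rad/s
X_L = ωL = 151 Ω
X_C = 1/(ωC) = 67.9 Ω
Net reactance X = X_L − X_C = 83.4 Ω
Z = 7.42 + j83.4 Ω
|Z| = √(7.42² + 83.4²) = 83.8 Ω
I = V/|Z| = 2.79/83.8 = 33.3 mA

33.3 mA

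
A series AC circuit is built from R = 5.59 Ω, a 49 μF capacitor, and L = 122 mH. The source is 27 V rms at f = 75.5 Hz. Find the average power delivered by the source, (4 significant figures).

16.18 W

ω = 2πf = 474.4 rad/s
X_L = ωL = 57.87 Ω
X_C = 1/(ωC) = 43.02 Ω
Net reactance X = X_L − X_C = 14.85 Ω
Z = 5.590 + j14.85 Ω
|Z| = √(5.590² + 14.85²) = 15.87 Ω
∠Z = arctan(14.85/5.590) = 69.38°
I = V/|Z| = 1.701 A
P = VI cos φ = 27 × 1.701 × cos(69.38°) = 16.18 W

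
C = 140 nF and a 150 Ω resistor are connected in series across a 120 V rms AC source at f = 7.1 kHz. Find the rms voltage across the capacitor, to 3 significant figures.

87.6 V

ω = 2πf = 44610 rad/s
X_C = 1/(ωC) = 160 Ω
Z = 150 − j160 Ω
|Z| = √(150² + 160²) = 219 Ω
I = V/|Z| = 547 mA
V_C = I·|Z_C| = 0.547 × 160 = 87.6 V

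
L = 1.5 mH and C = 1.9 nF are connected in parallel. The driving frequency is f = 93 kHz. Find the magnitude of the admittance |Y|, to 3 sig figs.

30.7 μS

ω = 2πf = 584300 rad/s
X_L = ωL = 877 Ω
X_C = 1/(ωC) = 901 Ω
Parallel: admittances add. Y = 1/(jωL) + jωC
Y = (0 − j3.07e-05) S
|Y| = 3.07e-05 S → |Z| = 1/|Y| = 32600 Ω, ∠Z = −∠Y = 90.0°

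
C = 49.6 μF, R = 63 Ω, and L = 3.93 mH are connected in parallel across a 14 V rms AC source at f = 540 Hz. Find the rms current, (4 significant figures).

ω = 2πf = 3393 rad/s
X_L = ωL = 13.33 Ω
X_C = 1/(ωC) = 5.942 Ω
Parallel: admittances add. Y = 1/R + 1/(jωL) + jωC
Y = (0.01587 + j0.09329) S
|Y| = 0.09463 S → |Z| = 1/|Y| = 10.57 Ω, ∠Z = −∠Y = -80.34°
I = V/|Z| = 14/10.57 = 1.325 A

1.325 A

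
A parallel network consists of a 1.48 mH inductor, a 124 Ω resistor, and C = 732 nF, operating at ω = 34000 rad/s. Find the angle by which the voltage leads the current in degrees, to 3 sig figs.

X_L = ωL = 50.3 Ω
X_C = 1/(ωC) = 40.2 Ω
Parallel: admittances add. Y = 1/R + 1/(jωL) + jωC
Y = (0.00806 + j0.00502) S
|Y| = 0.00950 S → |Z| = 1/|Y| = 105 Ω, ∠Z = −∠Y = -31.9°

-31.9°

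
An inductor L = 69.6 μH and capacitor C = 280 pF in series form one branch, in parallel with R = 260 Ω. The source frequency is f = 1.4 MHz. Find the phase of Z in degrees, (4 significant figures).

ω = 2πf = 8.796e+06 rad/s
X_L = ωL = 612.2 Ω
X_C = 1/(ωC) = 406.0 Ω
Branch 1: Z₁ = R = 260.0 Ω
Branch 2 (series LC): Z₂ = j(X_L − X_C) = j206.2 Ω
Parallel: Z = Z₁Z₂/(Z₁+Z₂), |Z| = 161.6 Ω, ∠Z = 51.58°

51.58°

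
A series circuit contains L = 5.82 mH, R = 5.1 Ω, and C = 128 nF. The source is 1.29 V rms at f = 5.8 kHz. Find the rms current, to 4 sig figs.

ω = 2πf = 36440 rad/s
X_L = ωL = 212.1 Ω
X_C = 1/(ωC) = 214.4 Ω
Net reactance X = X_L − X_C = -2.284 Ω
Z = 5.100 − j2.284 Ω
|Z| = √(5.100² + 2.284²) = 5.588 Ω
I = V/|Z| = 1.29/5.588 = 230.9 mA

230.9 mA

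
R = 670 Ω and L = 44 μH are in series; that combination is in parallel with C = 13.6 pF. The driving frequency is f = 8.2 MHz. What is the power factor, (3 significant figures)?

ω = 2πf = 5.152e+07 rad/s
X_L = ωL = 2270 Ω
X_C = 1/(ωC) = 1430 Ω
Branch 1 (R+jX_L): Z₁ = 670 + j2270 Ω, |Z₁| = 2360 Ω
Branch 2 (−jX_C): Z₂ = −j1430 Ω
Parallel: Z = Z₁Z₂/(Z₁+Z₂), |Z| = 3140 Ω, ∠Z = -67.9°
cos φ = cos(-67.9°) = 0.377

0.377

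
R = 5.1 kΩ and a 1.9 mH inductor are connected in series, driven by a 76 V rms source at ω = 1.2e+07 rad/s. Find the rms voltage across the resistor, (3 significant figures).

16.6 V

X_L = ωL = 22800 Ω
Z = 5100 + j22800 Ω
|Z| = √(5100² + 22800²) = 23400 Ω
I = V/|Z| = 3.25 mA
V_R = I·|Z_R| = 0.00325 × 5100 = 16.6 V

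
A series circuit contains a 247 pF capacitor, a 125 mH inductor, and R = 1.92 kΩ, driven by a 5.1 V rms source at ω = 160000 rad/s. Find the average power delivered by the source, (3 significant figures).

X_L = ωL = 20000 Ω
X_C = 1/(ωC) = 25300 Ω
Net reactance X = X_L − X_C = -5300 Ω
Z = 1920 − j5300 Ω
|Z| = √(1920² + 5300²) = 5640 Ω
∠Z = arctan(-5300/1920) = -70.1°
I = V/|Z| = 904 μA
P = VI cos φ = 5.1 × 0.000904 × cos(-70.1°) = 1.57 mW

1.57 mW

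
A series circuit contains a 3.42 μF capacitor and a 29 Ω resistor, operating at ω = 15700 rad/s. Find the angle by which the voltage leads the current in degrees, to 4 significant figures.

-32.71°

X_C = 1/(ωC) = 18.62 Ω
Z = 29.00 − j18.62 Ω
|Z| = √(29.00² + 18.62²) = 34.47 Ω
∠Z = arctan(-18.62/29.00) = -32.71°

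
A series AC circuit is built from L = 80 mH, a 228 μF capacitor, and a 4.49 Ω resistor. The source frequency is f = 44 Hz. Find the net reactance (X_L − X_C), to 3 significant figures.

ω = 2πf = 276.5 rad/s
X_L = ωL = 22.1 Ω
X_C = 1/(ωC) = 15.9 Ω
X = 22.1 − 15.9 = 6.25 Ω

6.25 Ω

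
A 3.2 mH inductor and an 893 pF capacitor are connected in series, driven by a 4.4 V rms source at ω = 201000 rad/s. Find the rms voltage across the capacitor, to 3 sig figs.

X_L = ωL = 643 Ω
X_C = 1/(ωC) = 5570 Ω
Net reactance X = X_L − X_C = -4930 Ω
Z = − j4930 Ω
|Z| = √(0² + 4930²) = 4930 Ω
I = V/|Z| = 893 μA
V_C = I·|Z_C| = 0.000893 × 5570 = 4.97 V

4.97 V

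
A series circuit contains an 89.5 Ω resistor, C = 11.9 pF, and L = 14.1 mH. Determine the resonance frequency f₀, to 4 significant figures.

388.5 kHz

ω₀ = 1/√(LC) = 1/√(0.0141 × 1.19e-11) = 2.441e+06 rad/s
f₀ = ω₀/(2π) = 388.5 kHz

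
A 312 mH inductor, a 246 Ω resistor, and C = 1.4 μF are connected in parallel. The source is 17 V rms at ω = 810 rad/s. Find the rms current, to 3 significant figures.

84.1 mA

X_L = ωL = 253 Ω
X_C = 1/(ωC) = 882 Ω
Parallel: admittances add. Y = 1/R + 1/(jωL) + jωC
Y = (0.00407 − j0.00282) S
|Y| = 0.00495 S → |Z| = 1/|Y| = 202 Ω, ∠Z = −∠Y = 34.8°
I = V/|Z| = 17/202 = 84.1 mA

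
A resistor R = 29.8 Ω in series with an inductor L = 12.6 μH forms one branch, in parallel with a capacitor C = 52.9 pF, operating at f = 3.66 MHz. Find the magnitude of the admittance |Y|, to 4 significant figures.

2.226 mS

ω = 2πf = 2.3e+07 rad/s
X_L = ωL = 289.8 Ω
X_C = 1/(ωC) = 822.0 Ω
Branch 1 (R+jX_L): Z₁ = 29.80 + j289.8 Ω, |Z₁| = 291.3 Ω
Branch 2 (−jX_C): Z₂ = −j822.0 Ω
Parallel: Z = Z₁Z₂/(Z₁+Z₂), |Z| = 449.1 Ω, ∠Z = 80.92°
|Y| = 1/|Z| = 2.226 mS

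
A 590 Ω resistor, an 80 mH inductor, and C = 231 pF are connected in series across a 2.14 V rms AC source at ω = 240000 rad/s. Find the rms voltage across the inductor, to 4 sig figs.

31.52 V

X_L = ωL = 19200 Ω
X_C = 1/(ωC) = 18040 Ω
Net reactance X = X_L − X_C = 1162 Ω
Z = 590.0 + j1162 Ω
|Z| = √(590.0² + 1162²) = 1304 Ω
I = V/|Z| = 1.642 mA
V_L = I·|Z_L| = 0.001642 × 19200 = 31.52 V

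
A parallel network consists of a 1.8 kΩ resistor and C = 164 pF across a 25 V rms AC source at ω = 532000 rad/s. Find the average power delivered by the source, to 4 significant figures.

X_C = 1/(ωC) = 11460 Ω
Parallel: admittances add. Y = 1/R + jωC
Y = (0.0005556 + j8.725e-05) S
|Y| = 0.0005624 S → |Z| = 1/|Y| = 1778 Ω, ∠Z = −∠Y = -8.925°
I = V/|Z| = 14.06 mA
P = VI cos φ = 25 × 0.01406 × cos(-8.925°) = 347.2 mW

347.2 mW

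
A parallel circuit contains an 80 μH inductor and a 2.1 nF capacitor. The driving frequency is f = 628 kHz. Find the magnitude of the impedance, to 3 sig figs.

ω = 2πf = 3.946e+06 rad/s
X_L = ωL = 316 Ω
X_C = 1/(ωC) = 121 Ω
Parallel: admittances add. Y = 1/(jωL) + jωC
Y = (0 + j0.00512) S
|Y| = 0.00512 S → |Z| = 1/|Y| = 195 Ω, ∠Z = −∠Y = -90.0°

195 Ω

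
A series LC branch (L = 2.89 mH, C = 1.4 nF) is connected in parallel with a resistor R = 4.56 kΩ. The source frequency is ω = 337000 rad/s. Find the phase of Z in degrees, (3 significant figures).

-75.9°

X_L = ωL = 974 Ω
X_C = 1/(ωC) = 2120 Ω
Branch 1: Z₁ = R = 4560 Ω
Branch 2 (series LC): Z₂ = j(X_L − X_C) = −j1150 Ω
Parallel: Z = Z₁Z₂/(Z₁+Z₂), |Z| = 1110 Ω, ∠Z = -75.9°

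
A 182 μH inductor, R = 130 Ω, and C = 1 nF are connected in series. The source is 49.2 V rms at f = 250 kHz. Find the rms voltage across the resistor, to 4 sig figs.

17.10 V

ω = 2πf = 1.571e+06 rad/s
X_L = ωL = 285.9 Ω
X_C = 1/(ωC) = 636.6 Ω
Net reactance X = X_L − X_C = -350.7 Ω
Z = 130.0 − j350.7 Ω
|Z| = √(130.0² + 350.7²) = 374.1 Ω
I = V/|Z| = 131.5 mA
V_R = I·|Z_R| = 0.1315 × 130.0 = 17.10 V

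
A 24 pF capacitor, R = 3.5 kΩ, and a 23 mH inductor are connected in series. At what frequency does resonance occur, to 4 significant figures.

214.2 kHz

ω₀ = 1/√(LC) = 1/√(0.023 × 2.4e-11) = 1.346e+06 rad/s
f₀ = ω₀/(2π) = 214.2 kHz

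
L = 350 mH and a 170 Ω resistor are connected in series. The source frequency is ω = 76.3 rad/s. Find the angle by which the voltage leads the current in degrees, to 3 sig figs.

8.93°

X_L = ωL = 26.7 Ω
Z = 170 + j26.7 Ω
|Z| = √(170² + 26.7²) = 172 Ω
∠Z = arctan(26.7/170) = 8.93°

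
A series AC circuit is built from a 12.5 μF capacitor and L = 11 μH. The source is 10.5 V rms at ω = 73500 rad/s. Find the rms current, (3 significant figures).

X_L = ωL = 0.808 Ω
X_C = 1/(ωC) = 1.09 Ω
Net reactance X = X_L − X_C = -0.280 Ω
Z = − j0.280 Ω
|Z| = √(0² + 0.280²) = 0.280 Ω
I = V/|Z| = 10.5/0.280 = 37.5 A

37.5 A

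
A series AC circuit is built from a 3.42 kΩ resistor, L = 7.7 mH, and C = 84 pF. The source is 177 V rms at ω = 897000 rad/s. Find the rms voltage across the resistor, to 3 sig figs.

83.8 V

X_L = ωL = 6910 Ω
X_C = 1/(ωC) = 13300 Ω
Net reactance X = X_L − X_C = -6360 Ω
Z = 3420 − j6360 Ω
|Z| = √(3420² + 6360²) = 7230 Ω
I = V/|Z| = 24.5 mA
V_R = I·|Z_R| = 0.0245 × 3420 = 83.8 V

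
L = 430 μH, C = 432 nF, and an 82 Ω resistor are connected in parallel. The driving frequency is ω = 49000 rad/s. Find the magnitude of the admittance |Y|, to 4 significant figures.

X_L = ωL = 21.07 Ω
X_C = 1/(ωC) = 47.24 Ω
Parallel: admittances add. Y = 1/R + 1/(jωL) + jωC
Y = (0.01220 − j0.02629) S
|Y| = 0.02898 S → |Z| = 1/|Y| = 34.50 Ω, ∠Z = −∠Y = 65.12°

28.98 mS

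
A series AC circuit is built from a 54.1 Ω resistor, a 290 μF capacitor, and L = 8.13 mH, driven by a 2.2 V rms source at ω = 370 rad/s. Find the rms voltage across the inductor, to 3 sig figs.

X_L = ωL = 3.01 Ω
X_C = 1/(ωC) = 9.32 Ω
Net reactance X = X_L − X_C = -6.31 Ω
Z = 54.1 − j6.31 Ω
|Z| = √(54.1² + 6.31²) = 54.5 Ω
I = V/|Z| = 40.4 mA
V_L = I·|Z_L| = 0.0404 × 3.01 = 0.122 V

0.122 V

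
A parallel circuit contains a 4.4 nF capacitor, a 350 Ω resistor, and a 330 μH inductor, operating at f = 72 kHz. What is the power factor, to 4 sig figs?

0.5188

ω = 2πf = 452400 rad/s
X_L = ωL = 149.3 Ω
X_C = 1/(ωC) = 502.4 Ω
Parallel: admittances add. Y = 1/R + 1/(jωL) + jωC
Y = (0.002857 − j0.004708) S
|Y| = 0.005507 S → |Z| = 1/|Y| = 181.6 Ω, ∠Z = −∠Y = 58.75°
cos φ = cos(58.75°) = 0.5188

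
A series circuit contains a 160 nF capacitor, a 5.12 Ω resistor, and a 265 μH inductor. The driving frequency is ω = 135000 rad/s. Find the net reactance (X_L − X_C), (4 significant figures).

X_L = ωL = 35.77 Ω
X_C = 1/(ωC) = 46.30 Ω
X = 35.77 − 46.30 = -10.52 Ω

-10.52 Ω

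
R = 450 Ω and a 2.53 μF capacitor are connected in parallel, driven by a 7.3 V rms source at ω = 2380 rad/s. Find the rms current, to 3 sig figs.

X_C = 1/(ωC) = 166 Ω
Parallel: admittances add. Y = 1/R + jωC
Y = (0.00222 + j0.00602) S
|Y| = 0.00642 S → |Z| = 1/|Y| = 156 Ω, ∠Z = −∠Y = -69.7°
I = V/|Z| = 7.3/156 = 46.9 mA

46.9 mA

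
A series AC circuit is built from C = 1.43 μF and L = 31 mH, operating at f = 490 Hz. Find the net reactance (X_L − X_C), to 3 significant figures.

ω = 2πf = 3079 rad/s
X_L = ωL = 95.4 Ω
X_C = 1/(ωC) = 227 Ω
X = 95.4 − 227 = -132 Ω

-132 Ω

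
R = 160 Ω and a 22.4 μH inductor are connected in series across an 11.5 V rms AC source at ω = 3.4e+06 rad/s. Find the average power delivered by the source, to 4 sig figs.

673.9 mW

X_L = ωL = 76.16 Ω
Z = 160.0 + j76.16 Ω
|Z| = √(160.0² + 76.16²) = 177.2 Ω
∠Z = arctan(76.16/160.0) = 25.45°
I = V/|Z| = 64.90 mA
P = VI cos φ = 11.5 × 0.06490 × cos(25.45°) = 673.9 mW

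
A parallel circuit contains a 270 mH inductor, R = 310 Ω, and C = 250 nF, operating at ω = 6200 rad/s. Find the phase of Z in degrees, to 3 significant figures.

X_L = ωL = 1670 Ω
X_C = 1/(ωC) = 645 Ω
Parallel: admittances add. Y = 1/R + 1/(jωL) + jωC
Y = (0.00323 + j0.000953) S
|Y| = 0.00336 S → |Z| = 1/|Y| = 297 Ω, ∠Z = −∠Y = -16.5°

-16.5°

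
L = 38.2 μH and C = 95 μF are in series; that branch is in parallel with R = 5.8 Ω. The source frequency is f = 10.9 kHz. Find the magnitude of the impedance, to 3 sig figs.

2.27 Ω

ω = 2πf = 68490 rad/s
X_L = ωL = 2.62 Ω
X_C = 1/(ωC) = 0.154 Ω
Branch 1: Z₁ = R = 5.80 Ω
Branch 2 (series LC): Z₂ = j(X_L − X_C) = j2.46 Ω
Parallel: Z = Z₁Z₂/(Z₁+Z₂), |Z| = 2.27 Ω, ∠Z = 67.0°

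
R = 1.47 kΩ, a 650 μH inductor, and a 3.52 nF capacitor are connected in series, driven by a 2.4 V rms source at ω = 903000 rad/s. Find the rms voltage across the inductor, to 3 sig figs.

X_L = ωL = 587 Ω
X_C = 1/(ωC) = 315 Ω
Net reactance X = X_L − X_C = 272 Ω
Z = 1470 + j272 Ω
|Z| = √(1470² + 272²) = 1500 Ω
I = V/|Z| = 1.61 mA
V_L = I·|Z_L| = 0.00161 × 587 = 0.942 V

0.942 V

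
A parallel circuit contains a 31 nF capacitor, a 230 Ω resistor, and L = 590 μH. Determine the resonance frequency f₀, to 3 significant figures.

ω₀ = 1/√(LC) = 1/√(0.00059 × 3.1e-08) = 233800 rad/s
f₀ = ω₀/(2π) = 37.2 kHz

37.2 kHz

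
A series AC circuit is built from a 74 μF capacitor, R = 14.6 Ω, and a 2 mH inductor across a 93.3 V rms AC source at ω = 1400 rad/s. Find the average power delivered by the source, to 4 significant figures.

488.6 W

X_L = ωL = 2.800 Ω
X_C = 1/(ωC) = 9.653 Ω
Net reactance X = X_L − X_C = -6.853 Ω
Z = 14.60 − j6.853 Ω
|Z| = √(14.60² + 6.853²) = 16.13 Ω
∠Z = arctan(-6.853/14.60) = -25.14°
I = V/|Z| = 5.785 A
P = VI cos φ = 93.3 × 5.785 × cos(-25.14°) = 488.6 W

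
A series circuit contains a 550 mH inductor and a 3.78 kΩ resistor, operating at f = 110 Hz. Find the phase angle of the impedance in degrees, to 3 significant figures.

5.74°

ω = 2πf = 691.2 rad/s
X_L = ωL = 380 Ω
Z = 3780 + j380 Ω
|Z| = √(3780² + 380²) = 3800 Ω
∠Z = arctan(380/3780) = 5.74°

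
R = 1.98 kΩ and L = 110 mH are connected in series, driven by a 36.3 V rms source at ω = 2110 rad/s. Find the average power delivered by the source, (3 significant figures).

656 mW

X_L = ωL = 232 Ω
Z = 1980 + j232 Ω
|Z| = √(1980² + 232²) = 1990 Ω
∠Z = arctan(232/1980) = 6.69°
I = V/|Z| = 18.2 mA
P = VI cos φ = 36.3 × 0.0182 × cos(6.69°) = 656 mW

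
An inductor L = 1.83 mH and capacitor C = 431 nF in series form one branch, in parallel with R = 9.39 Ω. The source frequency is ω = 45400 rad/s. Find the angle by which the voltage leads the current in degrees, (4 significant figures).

X_L = ωL = 83.08 Ω
X_C = 1/(ωC) = 51.11 Ω
Branch 1: Z₁ = R = 9.390 Ω
Branch 2 (series LC): Z₂ = j(X_L − X_C) = j31.98 Ω
Parallel: Z = Z₁Z₂/(Z₁+Z₂), |Z| = 9.010 Ω, ∠Z = 16.36°

16.36°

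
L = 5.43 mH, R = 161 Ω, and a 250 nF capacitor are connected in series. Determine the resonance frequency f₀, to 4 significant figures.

4.320 kHz

ω₀ = 1/√(LC) = 1/√(0.00543 × 2.5e-07) = 27140 rad/s
f₀ = ω₀/(2π) = 4.320 kHz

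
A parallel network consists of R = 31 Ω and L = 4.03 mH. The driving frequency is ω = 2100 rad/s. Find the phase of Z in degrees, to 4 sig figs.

74.73°

X_L = ωL = 8.463 Ω
Parallel: admittances add. Y = 1/R + 1/(jωL)
Y = (0.03226 − j0.1182) S
|Y| = 0.1225 S → |Z| = 1/|Y| = 8.164 Ω, ∠Z = −∠Y = 74.73°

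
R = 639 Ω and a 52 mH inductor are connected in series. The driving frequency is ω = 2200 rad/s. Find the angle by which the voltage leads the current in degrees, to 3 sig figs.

X_L = ωL = 114 Ω
Z = 639 + j114 Ω
|Z| = √(639² + 114²) = 649 Ω
∠Z = arctan(114/639) = 10.2°

10.2°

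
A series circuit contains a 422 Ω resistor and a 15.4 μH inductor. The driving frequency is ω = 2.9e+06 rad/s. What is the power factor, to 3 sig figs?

0.994

X_L = ωL = 44.7 Ω
Z = 422 + j44.7 Ω
|Z| = √(422² + 44.7²) = 424 Ω
∠Z = arctan(44.7/422) = 6.04°
cos φ = cos(6.04°) = 0.994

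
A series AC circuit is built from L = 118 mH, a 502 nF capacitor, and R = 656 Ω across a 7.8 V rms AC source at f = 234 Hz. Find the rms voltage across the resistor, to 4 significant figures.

3.787 V

ω = 2πf = 1470 rad/s
X_L = ωL = 173.5 Ω
X_C = 1/(ωC) = 1355 Ω
Net reactance X = X_L − X_C = -1181 Ω
Z = 656.0 − j1181 Ω
|Z| = √(656.0² + 1181²) = 1351 Ω
I = V/|Z| = 5.772 mA
V_R = I·|Z_R| = 0.005772 × 656.0 = 3.787 V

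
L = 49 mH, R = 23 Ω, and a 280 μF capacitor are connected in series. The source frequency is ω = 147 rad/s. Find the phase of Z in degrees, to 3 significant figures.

-36.6°

X_L = ωL = 7.20 Ω
X_C = 1/(ωC) = 24.3 Ω
Net reactance X = X_L − X_C = -17.1 Ω
Z = 23.0 − j17.1 Ω
|Z| = √(23.0² + 17.1²) = 28.7 Ω
∠Z = arctan(-17.1/23.0) = -36.6°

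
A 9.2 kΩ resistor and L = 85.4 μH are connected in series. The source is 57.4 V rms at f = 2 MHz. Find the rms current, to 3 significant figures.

ω = 2πf = 1.257e+07 rad/s
X_L = ωL = 1070 Ω
Z = 9200 + j1070 Ω
|Z| = √(9200² + 1070²) = 9260 Ω
I = V/|Z| = 57.4/9260 = 6.20 mA

6.20 mA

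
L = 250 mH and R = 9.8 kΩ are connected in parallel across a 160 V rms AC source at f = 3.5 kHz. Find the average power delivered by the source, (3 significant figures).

ω = 2πf = 21990 rad/s
X_L = ωL = 5500 Ω
Parallel: admittances add. Y = 1/R + 1/(jωL)
Y = (0.000102 − j0.000182) S
|Y| = 0.000209 S → |Z| = 1/|Y| = 4790 Ω, ∠Z = −∠Y = 60.7°
I = V/|Z| = 33.4 mA
P = VI cos φ = 160 × 0.0334 × cos(60.7°) = 2.61 W

2.61 W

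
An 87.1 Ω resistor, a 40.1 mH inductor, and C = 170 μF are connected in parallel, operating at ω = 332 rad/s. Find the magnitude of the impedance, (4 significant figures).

45.62 Ω

X_L = ωL = 13.31 Ω
X_C = 1/(ωC) = 17.72 Ω
Parallel: admittances add. Y = 1/R + 1/(jωL) + jωC
Y = (0.01148 − j0.01867) S
|Y| = 0.02192 S → |Z| = 1/|Y| = 45.62 Ω, ∠Z = −∠Y = 58.42°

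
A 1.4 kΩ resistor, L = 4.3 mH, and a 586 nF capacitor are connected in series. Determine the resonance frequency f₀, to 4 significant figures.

ω₀ = 1/√(LC) = 1/√(0.0043 × 5.86e-07) = 19920 rad/s
f₀ = ω₀/(2π) = 3.171 kHz

3.171 kHz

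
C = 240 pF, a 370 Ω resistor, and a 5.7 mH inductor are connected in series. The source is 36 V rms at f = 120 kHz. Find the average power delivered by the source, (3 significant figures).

ω = 2πf = 754000 rad/s
X_L = ωL = 4300 Ω
X_C = 1/(ωC) = 5530 Ω
Net reactance X = X_L − X_C = -1230 Ω
Z = 370 − j1230 Ω
|Z| = √(370² + 1230²) = 1280 Ω
∠Z = arctan(-1230/370) = -73.2°
I = V/|Z| = 28.1 mA
P = VI cos φ = 36 × 0.0281 × cos(-73.2°) = 291 mW

291 mW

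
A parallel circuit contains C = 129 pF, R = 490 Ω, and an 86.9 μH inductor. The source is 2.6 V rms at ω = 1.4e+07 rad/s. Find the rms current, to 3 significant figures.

X_L = ωL = 1220 Ω
X_C = 1/(ωC) = 554 Ω
Parallel: admittances add. Y = 1/R + 1/(jωL) + jωC
Y = (0.00204 + j0.000984) S
|Y| = 0.00227 S → |Z| = 1/|Y| = 441 Ω, ∠Z = −∠Y = -25.7°
I = V/|Z| = 2.6/441 = 5.89 mA

5.89 mA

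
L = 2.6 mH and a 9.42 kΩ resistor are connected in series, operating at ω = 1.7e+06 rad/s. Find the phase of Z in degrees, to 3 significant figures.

X_L = ωL = 4420 Ω
Z = 9420 + j4420 Ω
|Z| = √(9420² + 4420²) = 10400 Ω
∠Z = arctan(4420/9420) = 25.1°

25.1°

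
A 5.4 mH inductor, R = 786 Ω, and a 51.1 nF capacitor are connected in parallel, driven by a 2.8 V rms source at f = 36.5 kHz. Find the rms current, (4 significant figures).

30.76 mA

ω = 2πf = 229300 rad/s
X_L = ωL = 1238 Ω
X_C = 1/(ωC) = 85.33 Ω
Parallel: admittances add. Y = 1/R + 1/(jωL) + jωC
Y = (0.001272 + j0.01091) S
|Y| = 0.01099 S → |Z| = 1/|Y| = 91.03 Ω, ∠Z = −∠Y = -83.35°
I = V/|Z| = 2.8/91.03 = 30.76 mA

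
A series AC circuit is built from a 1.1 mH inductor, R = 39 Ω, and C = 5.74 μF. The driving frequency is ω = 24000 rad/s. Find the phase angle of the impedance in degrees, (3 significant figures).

X_L = ωL = 26.4 Ω
X_C = 1/(ωC) = 7.26 Ω
Net reactance X = X_L − X_C = 19.1 Ω
Z = 39.0 + j19.1 Ω
|Z| = √(39.0² + 19.1²) = 43.4 Ω
∠Z = arctan(19.1/39.0) = 26.1°

26.1°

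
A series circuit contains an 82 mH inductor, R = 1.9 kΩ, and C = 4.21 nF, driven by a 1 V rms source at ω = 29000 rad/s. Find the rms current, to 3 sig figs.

164 μA

X_L = ωL = 2380 Ω
X_C = 1/(ωC) = 8190 Ω
Net reactance X = X_L − X_C = -5810 Ω
Z = 1900 − j5810 Ω
|Z| = √(1900² + 5810²) = 6120 Ω
I = V/|Z| = 1/6120 = 164 μA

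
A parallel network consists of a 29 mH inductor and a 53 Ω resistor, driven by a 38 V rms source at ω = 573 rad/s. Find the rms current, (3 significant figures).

2.40 A

X_L = ωL = 16.6 Ω
Parallel: admittances add. Y = 1/R + 1/(jωL)
Y = (0.0189 − j0.0602) S
|Y| = 0.0631 S → |Z| = 1/|Y| = 15.9 Ω, ∠Z = −∠Y = 72.6°
I = V/|Z| = 38/15.9 = 2.40 A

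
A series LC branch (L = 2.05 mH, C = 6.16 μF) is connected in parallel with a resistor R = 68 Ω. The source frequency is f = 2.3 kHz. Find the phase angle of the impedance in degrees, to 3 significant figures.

ω = 2πf = 14450 rad/s
X_L = ωL = 29.6 Ω
X_C = 1/(ωC) = 11.2 Ω
Branch 1: Z₁ = R = 68.0 Ω
Branch 2 (series LC): Z₂ = j(X_L − X_C) = j18.4 Ω
Parallel: Z = Z₁Z₂/(Z₁+Z₂), |Z| = 17.8 Ω, ∠Z = 74.9°

74.9°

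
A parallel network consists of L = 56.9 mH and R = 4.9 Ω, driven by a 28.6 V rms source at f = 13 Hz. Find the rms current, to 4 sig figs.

8.481 A

ω = 2πf = 81.68 rad/s
X_L = ωL = 4.648 Ω
Parallel: admittances add. Y = 1/R + 1/(jωL)
Y = (0.2041 − j0.2152) S
|Y| = 0.2966 S → |Z| = 1/|Y| = 3.372 Ω, ∠Z = −∠Y = 46.51°
I = V/|Z| = 28.6/3.372 = 8.481 A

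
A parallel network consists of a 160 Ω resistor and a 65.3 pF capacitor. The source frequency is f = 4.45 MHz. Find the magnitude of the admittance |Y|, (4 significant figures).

ω = 2πf = 2.796e+07 rad/s
X_C = 1/(ωC) = 547.7 Ω
Parallel: admittances add. Y = 1/R + jωC
Y = (0.006250 + j0.001826) S
|Y| = 0.006511 S → |Z| = 1/|Y| = 153.6 Ω, ∠Z = −∠Y = -16.28°

6.511 mS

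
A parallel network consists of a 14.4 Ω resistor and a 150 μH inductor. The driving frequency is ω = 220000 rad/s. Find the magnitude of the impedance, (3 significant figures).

13.2 Ω

X_L = ωL = 33.0 Ω
Parallel: admittances add. Y = 1/R + 1/(jωL)
Y = (0.0694 − j0.0303) S
|Y| = 0.0758 S → |Z| = 1/|Y| = 13.2 Ω, ∠Z = −∠Y = 23.6°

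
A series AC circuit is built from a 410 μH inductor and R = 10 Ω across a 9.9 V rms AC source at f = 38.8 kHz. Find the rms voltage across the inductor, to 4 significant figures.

9.851 V

ω = 2πf = 243800 rad/s
X_L = ωL = 99.95 Ω
Z = 10.00 + j99.95 Ω
|Z| = √(10.00² + 99.95²) = 100.5 Ω
I = V/|Z| = 98.55 mA
V_L = I·|Z_L| = 0.09855 × 99.95 = 9.851 V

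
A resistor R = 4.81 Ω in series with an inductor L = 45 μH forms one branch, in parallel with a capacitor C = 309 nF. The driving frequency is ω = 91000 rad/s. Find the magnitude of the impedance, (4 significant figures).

X_L = ωL = 4.095 Ω
X_C = 1/(ωC) = 35.56 Ω
Branch 1 (R+jX_L): Z₁ = 4.810 + j4.095 Ω, |Z₁| = 6.317 Ω
Branch 2 (−jX_C): Z₂ = −j35.56 Ω
Parallel: Z = Z₁Z₂/(Z₁+Z₂), |Z| = 7.057 Ω, ∠Z = 31.72°

7.057 Ω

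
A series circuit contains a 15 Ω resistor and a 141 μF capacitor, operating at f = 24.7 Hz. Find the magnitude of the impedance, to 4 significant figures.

48.10 Ω

ω = 2πf = 155.2 rad/s
X_C = 1/(ωC) = 45.70 Ω
Z = 15.00 − j45.70 Ω
|Z| = √(15.00² + 45.70²) = 48.10 Ω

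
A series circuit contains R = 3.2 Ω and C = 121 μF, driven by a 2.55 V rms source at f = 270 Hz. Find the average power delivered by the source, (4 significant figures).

ω = 2πf = 1696 rad/s
X_C = 1/(ωC) = 4.872 Ω
Z = 3.200 − j4.872 Ω
|Z| = √(3.200² + 4.872²) = 5.829 Ω
∠Z = arctan(-4.872/3.200) = -56.70°
I = V/|Z| = 437.5 mA
P = VI cos φ = 2.55 × 0.4375 × cos(-56.70°) = 612.5 mW

612.5 mW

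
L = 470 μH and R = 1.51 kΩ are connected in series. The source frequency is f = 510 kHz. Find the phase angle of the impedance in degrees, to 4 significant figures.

44.93°

ω = 2πf = 3.204e+06 rad/s
X_L = ωL = 1506 Ω
Z = 1510 + j1506 Ω
|Z| = √(1510² + 1506²) = 2133 Ω
∠Z = arctan(1506/1510) = 44.93°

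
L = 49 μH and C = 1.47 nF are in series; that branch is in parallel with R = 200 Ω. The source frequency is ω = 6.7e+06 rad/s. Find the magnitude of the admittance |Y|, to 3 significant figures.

X_L = ωL = 328 Ω
X_C = 1/(ωC) = 102 Ω
Branch 1: Z₁ = R = 200 Ω
Branch 2 (series LC): Z₂ = j(X_L − X_C) = j227 Ω
Parallel: Z = Z₁Z₂/(Z₁+Z₂), |Z| = 150 Ω, ∠Z = 41.4°
|Y| = 1/|Z| = 6.67 mS

6.67 mS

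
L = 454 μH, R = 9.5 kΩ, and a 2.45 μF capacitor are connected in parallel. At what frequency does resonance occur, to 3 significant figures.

ω₀ = 1/√(LC) = 1/√(0.000454 × 2.45e-06) = 29980 rad/s
f₀ = ω₀/(2π) = 4.77 kHz

4.77 kHz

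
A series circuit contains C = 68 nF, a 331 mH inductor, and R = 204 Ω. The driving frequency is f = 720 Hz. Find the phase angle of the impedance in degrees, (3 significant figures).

-83.4°

ω = 2πf = 4524 rad/s
X_L = ωL = 1500 Ω
X_C = 1/(ωC) = 3250 Ω
Net reactance X = X_L − X_C = -1750 Ω
Z = 204 − j1750 Ω
|Z| = √(204² + 1750²) = 1770 Ω
∠Z = arctan(-1750/204) = -83.4°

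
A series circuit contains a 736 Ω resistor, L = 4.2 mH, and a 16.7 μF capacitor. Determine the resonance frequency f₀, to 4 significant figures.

600.9 Hz

ω₀ = 1/√(LC) = 1/√(0.0042 × 1.67e-05) = 3776 rad/s
f₀ = ω₀/(2π) = 600.9 Hz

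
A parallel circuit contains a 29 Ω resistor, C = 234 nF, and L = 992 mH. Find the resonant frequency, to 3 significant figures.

330 Hz

ω₀ = 1/√(LC) = 1/√(0.992 × 2.34e-07) = 2076 rad/s
f₀ = ω₀/(2π) = 330 Hz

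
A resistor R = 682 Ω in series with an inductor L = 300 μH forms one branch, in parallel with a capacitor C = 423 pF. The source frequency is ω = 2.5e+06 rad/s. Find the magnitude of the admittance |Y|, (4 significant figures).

X_L = ωL = 750.0 Ω
X_C = 1/(ωC) = 945.6 Ω
Branch 1 (R+jX_L): Z₁ = 682.0 + j750.0 Ω, |Z₁| = 1014 Ω
Branch 2 (−jX_C): Z₂ = −j945.6 Ω
Parallel: Z = Z₁Z₂/(Z₁+Z₂), |Z| = 1351 Ω, ∠Z = -26.28°
|Y| = 1/|Z| = 740.1 μS

740.1 μS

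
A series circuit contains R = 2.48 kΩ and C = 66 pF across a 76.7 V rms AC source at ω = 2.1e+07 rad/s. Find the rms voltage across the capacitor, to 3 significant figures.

X_C = 1/(ωC) = 722 Ω
Z = 2480 − j722 Ω
|Z| = √(2480² + 722²) = 2580 Ω
I = V/|Z| = 29.7 mA
V_C = I·|Z_C| = 0.0297 × 722 = 21.4 V

21.4 V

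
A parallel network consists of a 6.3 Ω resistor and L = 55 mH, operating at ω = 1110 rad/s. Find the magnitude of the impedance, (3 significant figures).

6.27 Ω

X_L = ωL = 61.0 Ω
Parallel: admittances add. Y = 1/R + 1/(jωL)
Y = (0.159 − j0.0164) S
|Y| = 0.160 S → |Z| = 1/|Y| = 6.27 Ω, ∠Z = −∠Y = 5.89°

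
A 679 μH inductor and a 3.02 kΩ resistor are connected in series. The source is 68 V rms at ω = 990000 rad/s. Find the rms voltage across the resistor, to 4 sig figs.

66.38 V

X_L = ωL = 672.2 Ω
Z = 3020 + j672.2 Ω
|Z| = √(3020² + 672.2²) = 3094 Ω
I = V/|Z| = 21.98 mA
V_R = I·|Z_R| = 0.02198 × 3020 = 66.38 V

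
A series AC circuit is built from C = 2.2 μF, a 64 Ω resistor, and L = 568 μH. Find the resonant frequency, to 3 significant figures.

4.50 kHz

ω₀ = 1/√(LC) = 1/√(0.000568 × 2.2e-06) = 28290 rad/s
f₀ = ω₀/(2π) = 4.50 kHz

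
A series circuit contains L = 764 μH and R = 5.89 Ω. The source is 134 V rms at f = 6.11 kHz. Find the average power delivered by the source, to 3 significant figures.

118 W

ω = 2πf = 38390 rad/s
X_L = ωL = 29.3 Ω
Z = 5.89 + j29.3 Ω
|Z| = √(5.89² + 29.3²) = 29.9 Ω
∠Z = arctan(29.3/5.89) = 78.6°
I = V/|Z| = 4.48 A
P = VI cos φ = 134 × 4.48 × cos(78.6°) = 118 W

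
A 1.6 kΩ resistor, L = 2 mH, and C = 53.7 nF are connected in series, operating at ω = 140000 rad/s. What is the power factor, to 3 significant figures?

0.996

X_L = ωL = 280 Ω
X_C = 1/(ωC) = 133 Ω
Net reactance X = X_L − X_C = 147 Ω
Z = 1600 + j147 Ω
|Z| = √(1600² + 147²) = 1610 Ω
∠Z = arctan(147/1600) = 5.25°
cos φ = cos(5.25°) = 0.996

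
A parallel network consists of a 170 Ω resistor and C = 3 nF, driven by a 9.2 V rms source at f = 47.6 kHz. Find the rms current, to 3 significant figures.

ω = 2πf = 299100 rad/s
X_C = 1/(ωC) = 1110 Ω
Parallel: admittances add. Y = 1/R + jωC
Y = (0.00588 + j0.000897) S
|Y| = 0.00595 S → |Z| = 1/|Y| = 168 Ω, ∠Z = −∠Y = -8.67°
I = V/|Z| = 9.2/168 = 54.7 mA

54.7 mA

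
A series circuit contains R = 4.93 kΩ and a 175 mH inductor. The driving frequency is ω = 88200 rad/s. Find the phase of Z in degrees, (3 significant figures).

X_L = ωL = 15400 Ω
Z = 4930 + j15400 Ω
|Z| = √(4930² + 15400²) = 16200 Ω
∠Z = arctan(15400/4930) = 72.3°

72.3°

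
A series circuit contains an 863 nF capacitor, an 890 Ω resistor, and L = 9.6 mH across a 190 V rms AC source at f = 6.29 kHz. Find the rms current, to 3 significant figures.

ω = 2πf = 39520 rad/s
X_L = ωL = 379 Ω
X_C = 1/(ωC) = 29.3 Ω
Net reactance X = X_L − X_C = 350 Ω
Z = 890 + j350 Ω
|Z| = √(890² + 350²) = 956 Ω
I = V/|Z| = 190/956 = 199 mA

199 mA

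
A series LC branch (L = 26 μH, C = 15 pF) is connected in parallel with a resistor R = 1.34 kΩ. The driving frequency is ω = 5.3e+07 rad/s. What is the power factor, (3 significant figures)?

0.0893

X_L = ωL = 1380 Ω
X_C = 1/(ωC) = 1260 Ω
Branch 1: Z₁ = R = 1340 Ω
Branch 2 (series LC): Z₂ = j(X_L − X_C) = j120 Ω
Parallel: Z = Z₁Z₂/(Z₁+Z₂), |Z| = 120 Ω, ∠Z = 84.9°
cos φ = cos(84.9°) = 0.0893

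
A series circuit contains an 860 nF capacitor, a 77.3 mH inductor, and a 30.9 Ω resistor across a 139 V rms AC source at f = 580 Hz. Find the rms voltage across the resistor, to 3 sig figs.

ω = 2πf = 3644 rad/s
X_L = ωL = 282 Ω
X_C = 1/(ωC) = 319 Ω
Net reactance X = X_L − X_C = -37.4 Ω
Z = 30.9 − j37.4 Ω
|Z| = √(30.9² + 37.4²) = 48.5 Ω
I = V/|Z| = 2.87 A
V_R = I·|Z_R| = 2.87 × 30.9 = 88.6 V

88.6 V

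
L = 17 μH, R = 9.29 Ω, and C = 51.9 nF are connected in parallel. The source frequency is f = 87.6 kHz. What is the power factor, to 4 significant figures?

ω = 2πf = 550400 rad/s
X_L = ωL = 9.357 Ω
X_C = 1/(ωC) = 35.01 Ω
Parallel: admittances add. Y = 1/R + 1/(jωL) + jωC
Y = (0.1076 − j0.07831) S
|Y| = 0.1331 S → |Z| = 1/|Y| = 7.512 Ω, ∠Z = −∠Y = 36.03°
cos φ = cos(36.03°) = 0.8087

0.8087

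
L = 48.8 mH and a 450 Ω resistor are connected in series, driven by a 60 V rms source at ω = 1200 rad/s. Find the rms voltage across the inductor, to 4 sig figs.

X_L = ωL = 58.56 Ω
Z = 450.0 + j58.56 Ω
|Z| = √(450.0² + 58.56²) = 453.8 Ω
I = V/|Z| = 132.2 mA
V_L = I·|Z_L| = 0.1322 × 58.56 = 7.743 V

7.743 V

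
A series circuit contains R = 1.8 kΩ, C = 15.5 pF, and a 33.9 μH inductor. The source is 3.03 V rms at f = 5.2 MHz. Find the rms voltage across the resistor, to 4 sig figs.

2.730 V

ω = 2πf = 3.267e+07 rad/s
X_L = ωL = 1108 Ω
X_C = 1/(ωC) = 1975 Ω
Net reactance X = X_L − X_C = -867.0 Ω
Z = 1800 − j867.0 Ω
|Z| = √(1800² + 867.0²) = 1998 Ω
I = V/|Z| = 1.517 mA
V_R = I·|Z_R| = 0.001517 × 1800 = 2.730 V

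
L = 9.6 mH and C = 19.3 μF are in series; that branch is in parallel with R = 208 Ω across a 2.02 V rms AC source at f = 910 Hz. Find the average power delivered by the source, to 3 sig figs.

19.6 mW

ω = 2πf = 5718 rad/s
X_L = ωL = 54.9 Ω
X_C = 1/(ωC) = 9.06 Ω
Branch 1: Z₁ = R = 208 Ω
Branch 2 (series LC): Z₂ = j(X_L − X_C) = j45.8 Ω
Parallel: Z = Z₁Z₂/(Z₁+Z₂), |Z| = 44.8 Ω, ∠Z = 77.6°
I = V/|Z| = 45.1 mA
P = VI cos φ = 2.02 × 0.0451 × cos(77.6°) = 19.6 mW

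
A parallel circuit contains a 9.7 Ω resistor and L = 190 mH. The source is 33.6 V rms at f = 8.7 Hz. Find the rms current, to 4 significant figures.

ω = 2πf = 54.66 rad/s
X_L = ωL = 10.39 Ω
Parallel: admittances add. Y = 1/R + 1/(jωL)
Y = (0.1031 − j0.09628) S
|Y| = 0.1411 S → |Z| = 1/|Y| = 7.089 Ω, ∠Z = −∠Y = 43.04°
I = V/|Z| = 33.6/7.089 = 4.740 A

4.740 A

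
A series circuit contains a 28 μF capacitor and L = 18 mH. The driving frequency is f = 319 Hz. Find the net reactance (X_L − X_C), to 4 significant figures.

ω = 2πf = 2004 rad/s
X_L = ωL = 36.08 Ω
X_C = 1/(ωC) = 17.82 Ω
X = 36.08 − 17.82 = 18.26 Ω

18.26 Ω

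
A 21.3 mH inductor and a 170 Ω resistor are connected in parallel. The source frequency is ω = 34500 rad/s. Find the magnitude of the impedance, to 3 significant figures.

X_L = ωL = 735 Ω
Parallel: admittances add. Y = 1/R + 1/(jωL)
Y = (0.00588 − j0.00136) S
|Y| = 0.00604 S → |Z| = 1/|Y| = 166 Ω, ∠Z = −∠Y = 13.0°

166 Ω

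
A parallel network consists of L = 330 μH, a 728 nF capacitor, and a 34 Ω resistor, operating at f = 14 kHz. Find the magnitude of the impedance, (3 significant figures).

24.0 Ω

ω = 2πf = 87960 rad/s
X_L = ωL = 29.0 Ω
X_C = 1/(ωC) = 15.6 Ω
Parallel: admittances add. Y = 1/R + 1/(jωL) + jωC
Y = (0.0294 + j0.0296) S
|Y| = 0.0417 S → |Z| = 1/|Y| = 24.0 Ω, ∠Z = −∠Y = -45.2°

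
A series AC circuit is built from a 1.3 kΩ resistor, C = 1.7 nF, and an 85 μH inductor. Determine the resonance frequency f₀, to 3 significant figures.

419 kHz

ω₀ = 1/√(LC) = 1/√(8.5e-05 × 1.7e-09) = 2.631e+06 rad/s
f₀ = ω₀/(2π) = 419 kHz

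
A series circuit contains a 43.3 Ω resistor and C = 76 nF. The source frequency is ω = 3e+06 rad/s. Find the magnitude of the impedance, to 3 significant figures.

43.5 Ω

X_C = 1/(ωC) = 4.39 Ω
Z = 43.3 − j4.39 Ω
|Z| = √(43.3² + 4.39²) = 43.5 Ω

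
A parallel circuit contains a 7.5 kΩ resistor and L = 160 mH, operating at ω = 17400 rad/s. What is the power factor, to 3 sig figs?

X_L = ωL = 2780 Ω
Parallel: admittances add. Y = 1/R + 1/(jωL)
Y = (0.000133 − j0.000359) S
|Y| = 0.000383 S → |Z| = 1/|Y| = 2610 Ω, ∠Z = −∠Y = 69.6°
cos φ = cos(69.6°) = 0.348

0.348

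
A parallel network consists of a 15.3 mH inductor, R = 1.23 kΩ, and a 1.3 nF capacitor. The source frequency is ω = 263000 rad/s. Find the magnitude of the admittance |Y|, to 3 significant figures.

818 μS

X_L = ωL = 4020 Ω
X_C = 1/(ωC) = 2920 Ω
Parallel: admittances add. Y = 1/R + 1/(jωL) + jωC
Y = (0.000813 + j9.34e-05) S
|Y| = 0.000818 S → |Z| = 1/|Y| = 1220 Ω, ∠Z = −∠Y = -6.55°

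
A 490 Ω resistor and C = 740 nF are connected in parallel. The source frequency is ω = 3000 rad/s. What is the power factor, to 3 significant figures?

X_C = 1/(ωC) = 450 Ω
Parallel: admittances add. Y = 1/R + jωC
Y = (0.00204 + j0.00222) S
|Y| = 0.00302 S → |Z| = 1/|Y| = 332 Ω, ∠Z = −∠Y = -47.4°
cos φ = cos(-47.4°) = 0.677

0.677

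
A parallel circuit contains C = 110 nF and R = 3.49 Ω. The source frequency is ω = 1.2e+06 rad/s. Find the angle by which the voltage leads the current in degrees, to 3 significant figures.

X_C = 1/(ωC) = 7.58 Ω
Parallel: admittances add. Y = 1/R + jωC
Y = (0.287 + j0.132) S
|Y| = 0.315 S → |Z| = 1/|Y| = 3.17 Ω, ∠Z = −∠Y = -24.7°

-24.7°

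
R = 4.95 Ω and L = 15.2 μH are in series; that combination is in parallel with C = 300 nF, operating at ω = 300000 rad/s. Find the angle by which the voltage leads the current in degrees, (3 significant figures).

X_L = ωL = 4.56 Ω
X_C = 1/(ωC) = 11.1 Ω
Branch 1 (R+jX_L): Z₁ = 4.95 + j4.56 Ω, |Z₁| = 6.73 Ω
Branch 2 (−jX_C): Z₂ = −j11.1 Ω
Parallel: Z = Z₁Z₂/(Z₁+Z₂), |Z| = 9.11 Ω, ∠Z = 5.58°

5.58°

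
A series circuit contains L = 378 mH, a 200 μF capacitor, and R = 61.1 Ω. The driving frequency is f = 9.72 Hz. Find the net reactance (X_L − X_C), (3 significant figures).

-58.8 Ω

ω = 2πf = 61.07 rad/s
X_L = ωL = 23.1 Ω
X_C = 1/(ωC) = 81.9 Ω
X = 23.1 − 81.9 = -58.8 Ω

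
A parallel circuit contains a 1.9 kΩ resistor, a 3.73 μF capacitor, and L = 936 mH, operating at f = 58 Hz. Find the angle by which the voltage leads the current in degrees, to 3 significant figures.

ω = 2πf = 364.4 rad/s
X_L = ωL = 341 Ω
X_C = 1/(ωC) = 736 Ω
Parallel: admittances add. Y = 1/R + 1/(jωL) + jωC
Y = (0.000526 − j0.00157) S
|Y| = 0.00166 S → |Z| = 1/|Y| = 603 Ω, ∠Z = −∠Y = 71.5°

71.5°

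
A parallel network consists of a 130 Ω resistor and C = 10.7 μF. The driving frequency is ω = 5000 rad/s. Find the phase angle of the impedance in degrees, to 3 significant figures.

X_C = 1/(ωC) = 18.7 Ω
Parallel: admittances add. Y = 1/R + jωC
Y = (0.00769 + j0.0535) S
|Y| = 0.0541 S → |Z| = 1/|Y| = 18.5 Ω, ∠Z = −∠Y = -81.8°

-81.8°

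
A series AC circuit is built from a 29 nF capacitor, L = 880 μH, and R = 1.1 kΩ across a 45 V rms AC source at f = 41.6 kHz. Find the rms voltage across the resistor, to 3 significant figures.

44.8 V

ω = 2πf = 261400 rad/s
X_L = ωL = 230 Ω
X_C = 1/(ωC) = 132 Ω
Net reactance X = X_L − X_C = 98.1 Ω
Z = 1100 + j98.1 Ω
|Z| = √(1100² + 98.1²) = 1100 Ω
I = V/|Z| = 40.7 mA
V_R = I·|Z_R| = 0.0407 × 1100 = 44.8 V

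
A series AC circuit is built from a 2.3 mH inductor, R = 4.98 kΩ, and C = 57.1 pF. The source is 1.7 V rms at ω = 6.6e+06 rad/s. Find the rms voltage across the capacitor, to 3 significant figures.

0.335 V

X_L = ωL = 15200 Ω
X_C = 1/(ωC) = 2650 Ω
Net reactance X = X_L − X_C = 12500 Ω
Z = 4980 + j12500 Ω
|Z| = √(4980² + 12500²) = 13500 Ω
I = V/|Z| = 126 μA
V_C = I·|Z_C| = 0.000126 × 2650 = 0.335 V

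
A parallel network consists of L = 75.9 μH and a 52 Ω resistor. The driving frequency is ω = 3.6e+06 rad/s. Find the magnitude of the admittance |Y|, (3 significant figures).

19.6 mS

X_L = ωL = 273 Ω
Parallel: admittances add. Y = 1/R + 1/(jωL)
Y = (0.0192 − j0.00366) S
|Y| = 0.0196 S → |Z| = 1/|Y| = 51.1 Ω, ∠Z = −∠Y = 10.8°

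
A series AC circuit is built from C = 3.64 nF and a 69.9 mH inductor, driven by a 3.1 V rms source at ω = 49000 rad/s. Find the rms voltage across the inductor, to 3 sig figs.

4.87 V

X_L = ωL = 3430 Ω
X_C = 1/(ωC) = 5610 Ω
Net reactance X = X_L − X_C = -2180 Ω
Z = − j2180 Ω
|Z| = √(0² + 2180²) = 2180 Ω
I = V/|Z| = 1.42 mA
V_L = I·|Z_L| = 0.00142 × 3430 = 4.87 V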